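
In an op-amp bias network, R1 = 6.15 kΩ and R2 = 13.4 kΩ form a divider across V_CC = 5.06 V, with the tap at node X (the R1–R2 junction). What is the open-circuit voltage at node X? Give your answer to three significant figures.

With X open, the divider is unloaded: V_th = 5.06 × 13.4/19.55 = 3.468 V.

V_th ≈ 3.47 V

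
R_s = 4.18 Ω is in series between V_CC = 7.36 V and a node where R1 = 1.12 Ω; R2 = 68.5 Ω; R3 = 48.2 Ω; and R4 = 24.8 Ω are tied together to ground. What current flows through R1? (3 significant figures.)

I ≈ 1.30 A

Parallel bank: R_p = 1/(1/1.12 + 1/68.5 + 1/48.2 + 1/24.8) = 1.032 Ω.
V_A by voltage divider: V_A = 7.36 × 1.032/(4.18 + 1.032) = 1.458 V.
I(R1) = V_A / R1 = 1.458/1.12 = 1.302 A.
(Check via current divider: I_total = 1.412 A; share G_k/ΣG = 0.9219 → same result.)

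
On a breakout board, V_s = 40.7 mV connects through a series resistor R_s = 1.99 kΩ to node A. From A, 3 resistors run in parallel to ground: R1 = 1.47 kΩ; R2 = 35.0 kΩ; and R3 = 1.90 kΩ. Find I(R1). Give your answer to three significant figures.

I ≈ 8.01 µA

Equivalent of the parallel group: R_p = 0.8096 kΩ.
Node voltage V_A = V_s · R_p/(R_s + R_p) = 40.7 × 0.2892 = 11.77 mV.
Branch current I = V_A/R1 = 11.77/1.47 = 8.007 µA.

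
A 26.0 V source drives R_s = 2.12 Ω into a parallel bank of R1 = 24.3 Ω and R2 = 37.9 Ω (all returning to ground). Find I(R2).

I ≈ 0.600 A

Combine the parallel branches: R_p = (1/24.3 + 1/37.9)⁻¹ = 14.81 Ω.
Node voltage V_A = V_s · R_p/(R_s + R_p) = 26.0 × 0.8748 = 22.74 V.
I(R2) = V_A / R2 = 22.74/37.9 = 0.6001 A.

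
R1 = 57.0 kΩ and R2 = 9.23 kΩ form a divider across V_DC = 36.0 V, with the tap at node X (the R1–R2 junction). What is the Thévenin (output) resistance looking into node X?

Zeroing V_DC shorts the top of R1 to ground, so R_th = R1 ‖ R2 = 7.944 kΩ.

R_th ≈ 7.94 kΩ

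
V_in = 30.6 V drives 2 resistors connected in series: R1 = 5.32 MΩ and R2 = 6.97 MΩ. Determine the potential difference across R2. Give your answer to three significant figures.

V ≈ 17.4 V

ΣR = 5.32 + 6.97 = 12.29 MΩ.
Voltage divider: V = V_in · (6.970 / 12.29) = 30.6 × 0.5671 = 17.35 V.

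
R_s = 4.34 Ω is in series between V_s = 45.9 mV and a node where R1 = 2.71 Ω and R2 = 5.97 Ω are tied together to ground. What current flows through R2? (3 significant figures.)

I ≈ 2.31 mA

Parallel bank: R_p = 1/(1/2.71 + 1/5.97) = 1.864 Ω.
V_A by voltage divider: V_A = 45.9 × 1.864/(4.34 + 1.864) = 13.79 mV.
Branch current I = V_A/R2 = 13.79/5.97 = 2.310 mA.
(Check via current divider: I_total = 7.399 mA; share G_k/ΣG = 0.3122 → same result.)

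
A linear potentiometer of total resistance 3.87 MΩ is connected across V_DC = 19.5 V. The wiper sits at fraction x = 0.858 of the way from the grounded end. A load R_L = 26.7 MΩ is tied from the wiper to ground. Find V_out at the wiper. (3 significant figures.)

V_out ≈ 16.4 V

Lower segment x·R_p = 3.320 MΩ; upper segment (1−x)·R_p = 0.5495 MΩ.
Lower segment in parallel with the load: 3.320 ‖ 26.7 = 2.953 MΩ.
Then V_out = V_DC · 2.953/(0.5495 + 2.953) = 16.44 V.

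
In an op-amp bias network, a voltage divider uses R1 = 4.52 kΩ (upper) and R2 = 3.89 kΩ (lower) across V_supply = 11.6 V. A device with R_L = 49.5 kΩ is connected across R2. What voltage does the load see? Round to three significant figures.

V_out ≈ 5.15 V

R2 ‖ R_L = (3.89 × 49.5)/(3.89 + 49.5) = 3.607 kΩ.
Voltage divider with the loaded lower leg: V_out = 11.6 × 3.607/(4.52 + 3.607) = 11.6 × 0.4438 = 5.148 V.
(Unloaded it would be 5.37 V; the load pulls it down.)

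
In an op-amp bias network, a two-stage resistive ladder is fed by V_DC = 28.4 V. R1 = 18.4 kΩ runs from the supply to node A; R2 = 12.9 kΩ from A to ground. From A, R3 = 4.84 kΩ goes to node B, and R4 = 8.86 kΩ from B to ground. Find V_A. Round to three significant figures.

V_A ≈ 7.53 V

Looking into the second stage from A: R3 + R4 = 13.70 kΩ appears in parallel with R2.
R2 ‖ (R3+R4) = 6.644 kΩ.
So V_A = 28.4 × 0.2653 = 7.534 V.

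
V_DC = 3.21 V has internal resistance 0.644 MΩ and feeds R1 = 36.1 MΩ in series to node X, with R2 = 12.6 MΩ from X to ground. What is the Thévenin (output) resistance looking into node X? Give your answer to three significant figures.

R_th ≈ 9.38 MΩ

R1' = 0.644 + 36.1 = 36.74 MΩ (source resistance + R1).
With V_DC suppressed (replaced by a short), R_th = R1' ‖ R2 = (36.74 × 12.6)/(36.74 + 12.6) = 9.383 MΩ.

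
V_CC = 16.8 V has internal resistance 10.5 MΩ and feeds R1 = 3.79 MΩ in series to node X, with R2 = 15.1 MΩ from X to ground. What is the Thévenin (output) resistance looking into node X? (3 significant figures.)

R1' = 10.5 + 3.79 = 14.29 MΩ (source resistance + R1).
Looking into X with the source shorted: R_th = R1'·R2/(R1'+R2) = 14.29 × 15.1/29.39 = 7.342 MΩ.

R_th ≈ 7.34 MΩ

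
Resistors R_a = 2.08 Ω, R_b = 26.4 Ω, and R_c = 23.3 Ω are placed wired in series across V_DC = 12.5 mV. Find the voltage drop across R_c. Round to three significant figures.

ΣR = 2.08 + 26.4 + 23.3 = 51.78 Ω.
V = V_DC · R/ΣR = 12.5 × 0.4500 = 5.625 mV.

V ≈ 5.62 mV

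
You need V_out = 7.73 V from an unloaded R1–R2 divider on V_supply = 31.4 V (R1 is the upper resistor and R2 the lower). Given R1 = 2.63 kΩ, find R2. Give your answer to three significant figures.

V_out/V_supply = R2/(R1+R2) = 0.2462.
Rearranging, R2 = R1·k/(1−k) = 2.63 × 0.3266 = 0.8589 kΩ.

R2 ≈ 0.859 kΩ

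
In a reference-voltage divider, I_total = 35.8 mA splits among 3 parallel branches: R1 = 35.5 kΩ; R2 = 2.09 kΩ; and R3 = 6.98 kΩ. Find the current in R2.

Conductances: ΣG = 1/35.5 + 1/2.09 + 1/6.98 = 0.6499 (1/kΩ).
R2 takes the fraction G_k/ΣG = 0.4785/0.6499 = 0.7362, so I = 35.8 × 0.7362 = 26.36 mA.

I ≈ 26.4 mA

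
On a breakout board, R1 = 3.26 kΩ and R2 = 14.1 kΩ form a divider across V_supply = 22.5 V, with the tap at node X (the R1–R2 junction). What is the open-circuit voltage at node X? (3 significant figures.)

Open-circuit (no load on X): V_th = V_supply · R2/(R1 + R2) = 22.5 × 14.1/(3.260 + 14.1) = 18.27 V.

V_th ≈ 18.3 V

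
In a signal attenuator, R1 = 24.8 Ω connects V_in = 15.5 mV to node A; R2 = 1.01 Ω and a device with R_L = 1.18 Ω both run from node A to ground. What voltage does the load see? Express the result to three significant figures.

V_out ≈ 0.333 mV

First combine the lower leg with the load: R2 ‖ R_L = 0.5442 Ω.
Then V_out = V_in · R2'/(R1 + R2') = 15.5 × 0.5442/25.34 = 0.3328 mV.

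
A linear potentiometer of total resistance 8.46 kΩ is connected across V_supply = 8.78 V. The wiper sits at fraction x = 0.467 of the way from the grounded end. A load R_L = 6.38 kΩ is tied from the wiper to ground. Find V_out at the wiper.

The pot divides into 4.509 kΩ above the wiper and 3.951 kΩ below.
Lower segment in parallel with the load: 3.951 ‖ 6.38 = 2.440 kΩ.
V_out = 8.78 × 2.440/(4.509 + 2.440) = 3.083 V.
(Unloaded: V_out = x·V_supply = 4.10 V.)

V_out ≈ 3.08 V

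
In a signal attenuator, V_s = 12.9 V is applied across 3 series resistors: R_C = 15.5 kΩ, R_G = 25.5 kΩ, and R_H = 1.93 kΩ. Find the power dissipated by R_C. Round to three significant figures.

The common current is I = 12.9/42.93 = 0.3005 mA.
P(R_C) = I²·R_C = (0.3005)² × 15.5 = 1.400 mW.

P ≈ 1.40 mW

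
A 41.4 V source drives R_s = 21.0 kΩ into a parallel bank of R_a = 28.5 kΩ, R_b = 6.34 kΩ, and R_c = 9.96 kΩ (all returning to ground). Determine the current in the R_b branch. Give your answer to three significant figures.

Parallel bank: R_p = 1/(1/28.5 + 1/6.34 + 1/9.96) = 3.410 kΩ.
V_A = 41.4 × 3.410/24.41 = 5.784 V.
Branch current I = V_A/R_b = 5.784/6.34 = 0.9123 mA.

I ≈ 0.912 mA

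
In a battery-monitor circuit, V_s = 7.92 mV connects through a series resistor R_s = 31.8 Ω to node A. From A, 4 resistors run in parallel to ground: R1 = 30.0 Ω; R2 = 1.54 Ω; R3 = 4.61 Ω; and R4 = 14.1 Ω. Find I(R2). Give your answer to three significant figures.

I ≈ 0.161 mA

Parallel bank: R_p = 1/(1/30.0 + 1/1.54 + 1/4.61 + 1/14.1) = 1.030 Ω.
Node voltage V_A = V_s · R_p/(R_s + R_p) = 7.92 × 0.03138 = 0.2486 mV.
I(R2) = V_A / R2 = 0.2486/1.54 = 0.1614 mA.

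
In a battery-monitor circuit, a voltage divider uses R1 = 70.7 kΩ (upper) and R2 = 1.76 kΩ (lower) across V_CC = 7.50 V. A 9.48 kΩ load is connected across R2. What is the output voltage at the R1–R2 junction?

First combine the lower leg with the load: R2 ‖ R_L = 1.484 kΩ.
Voltage divider with the loaded lower leg: V_out = 7.50 × 1.484/(70.7 + 1.484) = 7.50 × 0.02056 = 0.1542 V.

V_out ≈ 0.154 V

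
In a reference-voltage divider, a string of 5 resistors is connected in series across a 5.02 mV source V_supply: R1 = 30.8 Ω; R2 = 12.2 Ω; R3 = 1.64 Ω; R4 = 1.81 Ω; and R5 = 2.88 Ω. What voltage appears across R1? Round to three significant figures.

Series total: ΣR = 30.8 + 12.2 + 1.64 + 1.81 + 2.88 = 49.33 Ω.
Voltage divider: V = V_supply · (30.80 / 49.33) = 5.02 × 0.6244 = 3.134 mV.

V ≈ 3.13 mV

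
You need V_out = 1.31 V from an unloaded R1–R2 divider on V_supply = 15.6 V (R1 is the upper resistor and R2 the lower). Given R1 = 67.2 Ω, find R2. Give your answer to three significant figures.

The divider ratio is R2/(R1+R2) = 1.31/15.6 = 0.08397.
R2 = R1 · 0.08397/(1 − 0.08397) = 6.160 Ω.

R2 ≈ 6.16 Ω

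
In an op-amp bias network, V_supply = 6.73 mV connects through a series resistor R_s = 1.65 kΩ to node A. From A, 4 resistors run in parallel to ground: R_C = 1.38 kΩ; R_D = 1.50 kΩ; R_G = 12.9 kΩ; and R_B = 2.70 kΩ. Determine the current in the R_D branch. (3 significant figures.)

I ≈ 1.11 µA

Combine the parallel branches: R_p = (1/1.38 + 1/1.50 + 1/12.9 + 1/2.70)⁻¹ = 0.5437 kΩ.
V_A by voltage divider: V_A = 6.73 × 0.5437/(1.65 + 0.5437) = 1.668 mV.
Branch current I = V_A/R_D = 1.668/1.50 = 1.112 µA.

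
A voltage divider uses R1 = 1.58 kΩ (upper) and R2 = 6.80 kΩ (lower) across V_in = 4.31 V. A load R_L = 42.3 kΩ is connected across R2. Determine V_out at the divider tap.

V_out ≈ 3.39 V

The load sits in parallel with R2, giving an effective lower resistance R2' = R2·R_L/(R2+R_L) = 5.858 kΩ.
Now apply the divider: V_out = 4.31 × 0.7876 = 3.394 V.
(Unloaded it would be 3.50 V; the load pulls it down.)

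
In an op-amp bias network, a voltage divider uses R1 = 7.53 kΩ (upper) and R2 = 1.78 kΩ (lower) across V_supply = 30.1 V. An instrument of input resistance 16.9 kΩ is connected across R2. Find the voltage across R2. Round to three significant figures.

R2 ‖ R_L = (1.78 × 16.9)/(1.78 + 16.9) = 1.610 kΩ.
Now apply the divider: V_out = 30.1 × 0.1762 = 5.303 V.
(Unloaded it would be 5.75 V; the load pulls it down.)

V_out ≈ 5.30 V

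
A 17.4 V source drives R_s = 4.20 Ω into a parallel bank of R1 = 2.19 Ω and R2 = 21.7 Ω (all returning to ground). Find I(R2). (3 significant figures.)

Parallel bank: R_p = 1/(1/2.19 + 1/21.7) = 1.989 Ω.
V_A = 17.4 × 1.989/6.189 = 5.592 V.
Branch current I = V_A/R2 = 5.592/21.7 = 0.2577 A.

I ≈ 0.258 A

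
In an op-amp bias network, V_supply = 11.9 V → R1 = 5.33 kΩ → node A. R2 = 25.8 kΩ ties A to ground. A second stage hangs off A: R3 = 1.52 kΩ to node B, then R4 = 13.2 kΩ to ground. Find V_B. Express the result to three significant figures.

V_B ≈ 6.80 V

Node A sees R2 in parallel with the series input of stage 2, R3 + R4 = 14.72 kΩ.
R2 ‖ (R3+R4) = 9.373 kΩ.
V_A = 11.9 × 9.373/(5.33 + 9.373) = 7.586 V.
V_B = V_A × 0.8967 = 6.803 V.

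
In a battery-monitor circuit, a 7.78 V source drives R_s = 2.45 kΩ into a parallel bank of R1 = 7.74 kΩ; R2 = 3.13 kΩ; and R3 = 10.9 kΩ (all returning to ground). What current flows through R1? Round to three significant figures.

Equivalent of the parallel group: R_p = 1.850 kΩ.
V_A by voltage divider: V_A = 7.78 × 1.850/(2.45 + 1.850) = 3.348 V.
Branch current I = V_A/R1 = 3.348/7.74 = 0.4325 mA.

I ≈ 0.433 mA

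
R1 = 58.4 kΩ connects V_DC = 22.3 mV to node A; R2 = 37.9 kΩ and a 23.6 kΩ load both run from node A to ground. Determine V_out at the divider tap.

R2 ‖ R_L = (37.9 × 23.6)/(37.9 + 23.6) = 14.54 kΩ.
Then V_out = V_DC · R2'/(R1 + R2') = 22.3 × 14.54/72.94 = 4.446 mV.
(Unloaded it would be 8.78 mV; the load pulls it down.)

V_out ≈ 4.45 mV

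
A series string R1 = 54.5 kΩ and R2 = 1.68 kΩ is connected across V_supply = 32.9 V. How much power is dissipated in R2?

P ≈ 0.576 mW

The common current is I = 32.9/56.18 = 0.5856 mA.
P = I²R = 0.3429 × 1.68 = 0.5762 mW.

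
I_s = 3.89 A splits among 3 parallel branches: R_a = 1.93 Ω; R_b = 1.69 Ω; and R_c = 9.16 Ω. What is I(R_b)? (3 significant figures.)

ΣG = 1/1.93 + 1/1.69 + 1/9.16 = 1.219.
Current divider: I(R_b) = I_s · G_k/ΣG = 3.89 × (0.5917/1.219) = 3.89 × 0.4854 = 1.888 A.

I ≈ 1.89 A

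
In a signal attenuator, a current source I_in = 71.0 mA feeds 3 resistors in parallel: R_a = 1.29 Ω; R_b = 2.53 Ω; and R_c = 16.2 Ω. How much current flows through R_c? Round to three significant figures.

I ≈ 3.56 mA

Total conductance ΣG = 1/1.29 + 1/2.53 + 1/16.2 = 1.232 (units of 1/Ω).
Current divider: I(R_c) = I_in · G_k/ΣG = 71.0 × (0.06173/1.232) = 71.0 × 0.05010 = 3.557 mA.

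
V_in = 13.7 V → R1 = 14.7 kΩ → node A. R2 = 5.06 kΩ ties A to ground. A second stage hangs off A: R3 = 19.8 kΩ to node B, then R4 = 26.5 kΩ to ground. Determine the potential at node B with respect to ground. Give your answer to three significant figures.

The second stage (R3 + R4 = 46.30 kΩ) loads node A in parallel with R2.
Effective lower resistance at A: R2 ‖ 46.30 = 4.561 kΩ.
So V_A = 13.7 × 0.2368 = 3.244 V.
V_B = V_A × 0.5724 = 1.857 V.

V_B ≈ 1.86 V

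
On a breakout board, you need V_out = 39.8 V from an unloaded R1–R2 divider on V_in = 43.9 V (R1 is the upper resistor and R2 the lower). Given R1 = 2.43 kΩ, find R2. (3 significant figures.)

R2 ≈ 23.6 kΩ

Required fraction k = V_out/V_in = 0.9066.
So R2 = R1 · V_out/(V_in − V_out) = 2.43 × 39.8/(43.9 − 39.8) = 2.43 × 9.707 = 23.59 kΩ.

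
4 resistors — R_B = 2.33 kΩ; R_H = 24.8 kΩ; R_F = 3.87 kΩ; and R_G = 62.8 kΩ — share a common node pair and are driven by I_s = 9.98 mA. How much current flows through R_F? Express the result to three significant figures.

ΣG = 1/2.33 + 1/24.8 + 1/3.87 + 1/62.8 = 0.7438.
By the current-divider rule, I = I_s · G_k/ΣG = 9.98 × 0.3474 = 3.467 mA.

I ≈ 3.47 mA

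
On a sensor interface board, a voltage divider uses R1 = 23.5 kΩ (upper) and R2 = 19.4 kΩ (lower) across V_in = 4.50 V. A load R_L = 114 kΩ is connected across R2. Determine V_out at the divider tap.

R2 ‖ R_L = (19.4 × 114)/(19.4 + 114) = 16.58 kΩ.
Then V_out = V_in · R2'/(R1 + R2') = 4.50 × 16.58/40.08 = 1.861 V.

V_out ≈ 1.86 V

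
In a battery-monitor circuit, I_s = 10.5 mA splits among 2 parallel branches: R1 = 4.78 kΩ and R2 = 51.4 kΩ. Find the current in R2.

With just two branches, the current splits inversely with resistance.
So I = 10.5 × 4.78/56.18 = 0.8934 mA.

I ≈ 0.893 mA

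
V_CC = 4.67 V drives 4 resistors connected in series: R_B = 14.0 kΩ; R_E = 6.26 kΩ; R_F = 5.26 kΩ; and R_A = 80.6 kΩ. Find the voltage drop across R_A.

V ≈ 3.55 V

ΣR = 14.0 + 6.26 + 5.26 + 80.6 = 106.1 kΩ.
By the voltage-divider rule, V = 4.67 × 80.60/106.1 = 3.547 V.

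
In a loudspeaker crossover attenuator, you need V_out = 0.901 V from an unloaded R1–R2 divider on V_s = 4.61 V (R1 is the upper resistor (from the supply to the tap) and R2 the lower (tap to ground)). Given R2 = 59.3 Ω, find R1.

R1 ≈ 244 Ω

V_out/V_s = R2/(R1+R2) = 0.1954.
Rearranging, R1 = R2·(1−k)/k = 59.3 × 4.117 = 244.1 Ω.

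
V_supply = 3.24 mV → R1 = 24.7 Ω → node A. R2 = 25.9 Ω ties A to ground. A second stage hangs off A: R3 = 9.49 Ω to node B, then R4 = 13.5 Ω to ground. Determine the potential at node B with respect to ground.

Node A sees R2 in parallel with the series input of stage 2, R3 + R4 = 22.99 Ω.
Effective lower resistance at A: R2 ‖ 22.99 = 12.18 Ω.
V_A = 3.24 × 12.18/(24.7 + 12.18) = 1.070 mV.
Stage 2 is unloaded, so V_B = V_A · R4/(R3+R4) = 1.070 × 13.5/22.99 = 0.6283 mV.

V_B ≈ 0.628 mV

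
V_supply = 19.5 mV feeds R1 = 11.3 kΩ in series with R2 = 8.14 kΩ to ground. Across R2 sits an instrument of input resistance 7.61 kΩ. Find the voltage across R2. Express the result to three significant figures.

V_out ≈ 5.03 mV

First combine the lower leg with the load: R2 ‖ R_L = 3.933 kΩ.
Voltage divider with the loaded lower leg: V_out = 19.5 × 3.933/(11.3 + 3.933) = 19.5 × 0.2582 = 5.035 mV.
(Unloaded it would be 8.17 mV; the load pulls it down.)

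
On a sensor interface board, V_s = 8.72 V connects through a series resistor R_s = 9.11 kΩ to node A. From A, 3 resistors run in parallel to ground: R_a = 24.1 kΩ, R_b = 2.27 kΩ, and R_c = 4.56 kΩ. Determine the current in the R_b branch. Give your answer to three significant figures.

Equivalent of the parallel group: R_p = 1.426 kΩ.
Node voltage V_A = V_s · R_p/(R_s + R_p) = 8.72 × 0.1353 = 1.180 V.
Branch current I = V_A/R_b = 1.180/2.27 = 0.5199 mA.
(Equivalently: I_total = 0.8276 mA, then current-divider fraction G_k/ΣG = 0.6281.)

I ≈ 0.520 mA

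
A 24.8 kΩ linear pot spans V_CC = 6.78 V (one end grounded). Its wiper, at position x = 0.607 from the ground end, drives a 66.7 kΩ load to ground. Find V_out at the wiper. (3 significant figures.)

Lower segment x·R_p = 15.05 kΩ; upper segment (1−x)·R_p = 9.746 kΩ.
R_L loads the lower segment: effective lower R = 12.28 kΩ.
V_out = 6.78 × 12.28/(9.746 + 12.28) = 3.780 V.

V_out ≈ 3.78 V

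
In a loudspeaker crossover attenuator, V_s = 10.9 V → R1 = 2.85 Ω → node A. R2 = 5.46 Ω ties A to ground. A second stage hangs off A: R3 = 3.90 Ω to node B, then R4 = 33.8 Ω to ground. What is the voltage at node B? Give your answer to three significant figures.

V_B ≈ 6.12 V

Looking into the second stage from A: R3 + R4 = 37.70 Ω appears in parallel with R2.
R2 ‖ (R3+R4) = 4.769 Ω.
So V_A = 10.9 × 0.6259 = 6.823 V.
V_B = V_A × 0.8966 = 6.117 V.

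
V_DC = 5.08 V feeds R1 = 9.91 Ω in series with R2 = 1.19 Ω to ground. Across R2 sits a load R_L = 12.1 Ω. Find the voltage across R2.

V_out ≈ 0.501 V

First combine the lower leg with the load: R2 ‖ R_L = 1.083 Ω.
Now apply the divider: V_out = 5.08 × 0.09855 = 0.5007 V.
(Unloaded it would be 0.545 V; the load pulls it down.)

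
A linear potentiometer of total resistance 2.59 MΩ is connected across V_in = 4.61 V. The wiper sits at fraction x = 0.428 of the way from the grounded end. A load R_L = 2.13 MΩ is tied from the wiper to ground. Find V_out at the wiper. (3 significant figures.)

Split the track: R_lower = x·R_p = 1.109 MΩ, R_upper = (1−x)·R_p = 1.481 MΩ.
R_L loads the lower segment: effective lower R = 0.7291 MΩ.
Loaded-divider output: V_out = 4.61 × 0.3298 = 1.520 V.

V_out ≈ 1.52 V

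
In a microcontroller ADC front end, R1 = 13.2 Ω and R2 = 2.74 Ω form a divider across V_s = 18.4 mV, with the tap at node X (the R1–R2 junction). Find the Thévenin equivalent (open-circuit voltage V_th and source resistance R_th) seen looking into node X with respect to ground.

Open-circuit (no load on X): V_th = V_s · R2/(R1 + R2) = 18.4 × 2.74/(13.20 + 2.74) = 3.163 mV.
Looking into X with the source shorted: R_th = R1·R2/(R1+R2) = 13.20 × 2.74/15.94 = 2.269 Ω.

V_th ≈ 3.16 mV, R_th ≈ 2.27 Ω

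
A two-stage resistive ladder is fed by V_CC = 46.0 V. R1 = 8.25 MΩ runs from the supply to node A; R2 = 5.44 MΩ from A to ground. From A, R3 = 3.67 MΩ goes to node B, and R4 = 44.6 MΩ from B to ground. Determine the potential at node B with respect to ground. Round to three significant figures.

Node A sees R2 in parallel with the series input of stage 2, R3 + R4 = 48.27 MΩ.
Effective lower resistance at A: R2 ‖ 48.27 = 4.889 MΩ.
First divider: V_A = V_CC · 4.889/(8.25 + 4.889) = 17.12 V.
Then the unloaded second divider: V_B = V_A × R4/(R3+R4) = 17.12 × 0.9240 = 15.82 V.

V_B ≈ 15.8 V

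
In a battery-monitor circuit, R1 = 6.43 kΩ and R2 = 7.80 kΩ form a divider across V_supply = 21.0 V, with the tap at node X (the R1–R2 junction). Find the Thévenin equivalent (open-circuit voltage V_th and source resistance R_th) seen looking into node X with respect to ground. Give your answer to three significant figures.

V_th ≈ 11.5 V, R_th ≈ 3.52 kΩ

With X open, the divider is unloaded: V_th = 21.0 × 7.80/14.23 = 11.51 V.
Looking into X with the source shorted: R_th = R1·R2/(R1+R2) = 6.430 × 7.80/14.23 = 3.525 kΩ.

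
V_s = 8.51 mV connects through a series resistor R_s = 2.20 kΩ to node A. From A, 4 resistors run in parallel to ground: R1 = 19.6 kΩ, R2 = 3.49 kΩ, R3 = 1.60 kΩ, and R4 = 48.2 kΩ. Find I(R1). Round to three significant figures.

I ≈ 0.137 µA

Combine the parallel branches: R_p = (1/19.6 + 1/3.49 + 1/1.60 + 1/48.2)⁻¹ = 1.017 kΩ.
Node voltage V_A = V_s · R_p/(R_s + R_p) = 8.51 × 0.3161 = 2.690 mV.
Branch current I = V_A/R1 = 2.690/19.6 = 0.1373 µA.
(Check via current divider: I_total = 2.645 µA; share G_k/ΣG = 0.05189 → same result.)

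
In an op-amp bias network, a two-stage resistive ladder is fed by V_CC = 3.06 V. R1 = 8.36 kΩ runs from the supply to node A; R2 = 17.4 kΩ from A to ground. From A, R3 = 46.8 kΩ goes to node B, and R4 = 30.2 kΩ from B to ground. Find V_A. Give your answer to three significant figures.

V_A ≈ 1.93 V

Looking into the second stage from A: R3 + R4 = 77.00 kΩ appears in parallel with R2.
R2 ‖ (R3+R4) = 14.19 kΩ.
So V_A = 3.06 × 0.6293 = 1.926 V.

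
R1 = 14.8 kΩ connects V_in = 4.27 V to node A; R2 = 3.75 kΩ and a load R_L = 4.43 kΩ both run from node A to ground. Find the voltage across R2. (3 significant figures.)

R2 ‖ R_L = (3.75 × 4.43)/(3.75 + 4.43) = 2.031 kΩ.
Then V_out = V_in · R2'/(R1 + R2') = 4.27 × 2.031/16.83 = 0.5152 V.
(Unloaded it would be 0.863 V; the load pulls it down.)

V_out ≈ 0.515 V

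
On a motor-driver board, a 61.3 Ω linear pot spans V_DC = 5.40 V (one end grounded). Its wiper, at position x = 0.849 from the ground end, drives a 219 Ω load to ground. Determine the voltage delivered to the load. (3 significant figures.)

Lower segment x·R_p = 52.04 Ω; upper segment (1−x)·R_p = 9.256 Ω.
(x·R_p) ‖ R_L = 42.05 Ω.
Loaded-divider output: V_out = 5.40 × 0.8196 = 4.426 V.

V_out ≈ 4.43 V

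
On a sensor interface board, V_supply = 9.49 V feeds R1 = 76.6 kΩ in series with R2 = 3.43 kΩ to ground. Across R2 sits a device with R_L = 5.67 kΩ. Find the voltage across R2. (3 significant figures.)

The load sits in parallel with R2, giving an effective lower resistance R2' = R2·R_L/(R2+R_L) = 2.137 kΩ.
Then V_out = V_supply · R2'/(R1 + R2') = 9.49 × 2.137/78.74 = 0.2576 V.
(Unloaded it would be 0.407 V; the load pulls it down.)

V_out ≈ 0.258 V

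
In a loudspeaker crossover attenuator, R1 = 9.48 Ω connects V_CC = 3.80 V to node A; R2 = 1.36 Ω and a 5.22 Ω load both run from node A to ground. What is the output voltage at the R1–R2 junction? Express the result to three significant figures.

V_out ≈ 0.388 V

First combine the lower leg with the load: R2 ‖ R_L = 1.079 Ω.
Now apply the divider: V_out = 3.80 × 0.1022 = 0.3883 V.
(Unloaded it would be 0.477 V; the load pulls it down.)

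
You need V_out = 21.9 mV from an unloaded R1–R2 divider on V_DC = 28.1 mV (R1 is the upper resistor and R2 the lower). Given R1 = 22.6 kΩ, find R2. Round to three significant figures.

Required fraction k = V_out/V_DC = 0.7794.
R2 = R1 · 0.7794/(1 − 0.7794) = 79.83 kΩ.

R2 ≈ 79.8 kΩ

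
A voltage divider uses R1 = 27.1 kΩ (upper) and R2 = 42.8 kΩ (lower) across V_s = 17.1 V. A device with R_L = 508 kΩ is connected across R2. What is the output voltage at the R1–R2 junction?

V_out ≈ 10.1 V

First combine the lower leg with the load: R2 ‖ R_L = 39.47 kΩ.
Now apply the divider: V_out = 17.1 × 0.5929 = 10.14 V.
(Unloaded it would be 10.5 V; the load pulls it down.)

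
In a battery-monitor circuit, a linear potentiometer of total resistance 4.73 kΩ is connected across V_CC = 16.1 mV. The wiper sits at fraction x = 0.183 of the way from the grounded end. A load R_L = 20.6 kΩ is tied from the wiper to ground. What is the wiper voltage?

V_out ≈ 2.85 mV

The pot divides into 3.864 kΩ above the wiper and 0.8656 kΩ below.
R_L loads the lower segment: effective lower R = 0.8307 kΩ.
V_out = 16.1 × 0.8307/(3.864 + 0.8307) = 2.849 mV.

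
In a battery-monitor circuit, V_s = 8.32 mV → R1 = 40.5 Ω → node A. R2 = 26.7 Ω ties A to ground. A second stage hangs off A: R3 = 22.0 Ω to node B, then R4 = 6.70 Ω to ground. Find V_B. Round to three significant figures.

V_B ≈ 0.494 mV

Node A sees R2 in parallel with the series input of stage 2, R3 + R4 = 28.70 Ω.
Effective lower resistance at A: R2 ‖ 28.70 = 13.83 Ω.
So V_A = 8.32 × 0.2546 = 2.118 mV.
V_B = V_A × 0.2334 = 0.4945 mV.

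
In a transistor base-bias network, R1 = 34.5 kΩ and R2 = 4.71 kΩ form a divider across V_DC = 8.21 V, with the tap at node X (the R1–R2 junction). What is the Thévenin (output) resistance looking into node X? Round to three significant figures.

Looking into X with the source shorted: R_th = R1·R2/(R1+R2) = 34.50 × 4.71/39.21 = 4.144 kΩ.

R_th ≈ 4.14 kΩ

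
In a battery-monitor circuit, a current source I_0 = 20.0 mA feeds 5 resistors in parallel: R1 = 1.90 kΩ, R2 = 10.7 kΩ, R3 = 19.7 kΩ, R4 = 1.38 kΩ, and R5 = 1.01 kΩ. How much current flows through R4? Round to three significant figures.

ΣG = 1/1.90 + 1/10.7 + 1/19.7 + 1/1.38 + 1/1.01 = 2.385.
Current divider: I(R4) = I_0 · G_k/ΣG = 20.0 × (0.7246/2.385) = 20.0 × 0.3038 = 6.076 mA.

I ≈ 6.08 mA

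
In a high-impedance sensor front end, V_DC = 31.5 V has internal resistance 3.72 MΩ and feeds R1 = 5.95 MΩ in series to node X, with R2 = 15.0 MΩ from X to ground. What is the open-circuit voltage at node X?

R1' = 3.72 + 5.95 = 9.670 MΩ (source resistance + R1).
Open-circuit (no load on X): V_th = V_DC · R2/(R1' + R2) = 31.5 × 15.0/(9.670 + 15.0) = 19.15 V.

V_th ≈ 19.2 V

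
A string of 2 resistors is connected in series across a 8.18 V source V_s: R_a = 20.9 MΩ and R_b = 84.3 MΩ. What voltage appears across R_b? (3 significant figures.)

V ≈ 6.55 V

ΣR = 20.9 + 84.3 = 105.2 MΩ.
V = V_s · R/ΣR = 8.18 × 0.8013 = 6.555 V.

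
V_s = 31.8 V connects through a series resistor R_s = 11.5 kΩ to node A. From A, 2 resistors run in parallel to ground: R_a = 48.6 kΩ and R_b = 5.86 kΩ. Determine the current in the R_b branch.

Equivalent of the parallel group: R_p = 5.229 kΩ.
V_A by voltage divider: V_A = 31.8 × 5.229/(11.5 + 5.229) = 9.940 V.
I(R_b) = V_A / R_b = 9.940/5.86 = 1.696 mA.

I ≈ 1.70 mA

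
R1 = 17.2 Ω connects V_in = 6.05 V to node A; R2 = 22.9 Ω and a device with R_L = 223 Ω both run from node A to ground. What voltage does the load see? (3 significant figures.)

R2 ‖ R_L = (22.9 × 223)/(22.9 + 223) = 20.77 Ω.
Now apply the divider: V_out = 6.05 × 0.5470 = 3.309 V.
(Unloaded it would be 3.45 V; the load pulls it down.)

V_out ≈ 3.31 V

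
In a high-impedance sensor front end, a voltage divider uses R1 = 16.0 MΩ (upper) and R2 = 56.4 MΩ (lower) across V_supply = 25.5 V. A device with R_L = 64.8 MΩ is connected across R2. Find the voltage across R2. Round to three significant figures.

First combine the lower leg with the load: R2 ‖ R_L = 30.15 MΩ.
Then V_out = V_supply · R2'/(R1 + R2') = 25.5 × 30.15/46.15 = 16.66 V.
(Unloaded it would be 19.9 V; the load pulls it down.)

V_out ≈ 16.7 V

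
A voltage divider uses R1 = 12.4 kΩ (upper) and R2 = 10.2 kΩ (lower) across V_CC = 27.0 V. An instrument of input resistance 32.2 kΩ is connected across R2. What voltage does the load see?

First combine the lower leg with the load: R2 ‖ R_L = 7.746 kΩ.
Voltage divider with the loaded lower leg: V_out = 27.0 × 7.746/(12.4 + 7.746) = 27.0 × 0.3845 = 10.38 V.

V_out ≈ 10.4 V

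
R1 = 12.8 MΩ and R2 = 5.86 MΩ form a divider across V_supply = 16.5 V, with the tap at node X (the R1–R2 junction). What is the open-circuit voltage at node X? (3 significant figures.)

V_th is the unloaded tap voltage: V_supply · R2/(R1+R2) = 16.5 × 0.3140 = 5.182 V.

V_th ≈ 5.18 V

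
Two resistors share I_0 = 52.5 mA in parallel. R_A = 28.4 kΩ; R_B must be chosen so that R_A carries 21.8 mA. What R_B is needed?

R_B ≈ 20.2 kΩ

The fraction through R_A equals R_B/(R_A+R_B).
With f = 0.4152, R_B = R_A · f/(1−f) = 28.4 × 0.7101 = 20.17 kΩ.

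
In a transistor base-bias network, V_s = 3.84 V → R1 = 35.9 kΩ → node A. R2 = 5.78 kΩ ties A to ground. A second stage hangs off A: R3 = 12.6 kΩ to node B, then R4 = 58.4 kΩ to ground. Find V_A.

V_A ≈ 0.498 V

Node A sees R2 in parallel with the series input of stage 2, R3 + R4 = 71.00 kΩ.
R2 ‖ (R3+R4) = 5.345 kΩ.
V_A = 3.84 × 5.345/(35.9 + 5.345) = 0.4976 V.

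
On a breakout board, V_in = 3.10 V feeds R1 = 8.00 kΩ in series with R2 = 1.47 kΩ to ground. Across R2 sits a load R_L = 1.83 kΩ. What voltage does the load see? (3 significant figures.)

R2 ‖ R_L = (1.47 × 1.83)/(1.47 + 1.83) = 0.8152 kΩ.
Voltage divider with the loaded lower leg: V_out = 3.10 × 0.8152/(8.00 + 0.8152) = 3.10 × 0.09247 = 0.2867 V.

V_out ≈ 0.287 V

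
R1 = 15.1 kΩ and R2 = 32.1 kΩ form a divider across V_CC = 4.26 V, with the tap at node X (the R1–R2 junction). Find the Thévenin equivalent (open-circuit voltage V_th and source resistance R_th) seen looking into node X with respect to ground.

With X open, the divider is unloaded: V_th = 4.26 × 32.1/47.20 = 2.897 V.
Zeroing V_CC shorts the top of R1 to ground, so R_th = R1 ‖ R2 = 10.27 kΩ.

V_th ≈ 2.90 V, R_th ≈ 10.3 kΩ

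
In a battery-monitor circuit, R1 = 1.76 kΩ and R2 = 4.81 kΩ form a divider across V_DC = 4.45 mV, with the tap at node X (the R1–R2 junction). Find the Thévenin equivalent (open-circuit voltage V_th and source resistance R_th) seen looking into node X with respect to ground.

V_th ≈ 3.26 mV, R_th ≈ 1.29 kΩ

With X open, the divider is unloaded: V_th = 4.45 × 4.81/6.570 = 3.258 mV.
Looking into X with the source shorted: R_th = R1·R2/(R1+R2) = 1.760 × 4.81/6.570 = 1.289 kΩ.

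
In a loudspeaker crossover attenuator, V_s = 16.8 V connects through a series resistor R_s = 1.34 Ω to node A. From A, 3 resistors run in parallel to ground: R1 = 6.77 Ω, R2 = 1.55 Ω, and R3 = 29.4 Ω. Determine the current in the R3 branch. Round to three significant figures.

Equivalent of the parallel group: R_p = 1.209 Ω.
V_A = 16.8 × 1.209/2.549 = 7.970 V.
I(R3) = V_A / R3 = 7.970/29.4 = 0.2711 A.

I ≈ 0.271 A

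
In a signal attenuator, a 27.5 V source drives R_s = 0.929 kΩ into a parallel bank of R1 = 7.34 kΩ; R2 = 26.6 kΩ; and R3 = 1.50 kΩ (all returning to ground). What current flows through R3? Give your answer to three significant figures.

Equivalent of the parallel group: R_p = 1.190 kΩ.
Node voltage V_A = V_in · R_p/(R_s + R_p) = 27.5 × 0.5615 = 15.44 V.
I(R3) = V_A / R3 = 15.44/1.50 = 10.29 mA.
(Check via current divider: I_total = 12.98 mA; share G_k/ΣG = 0.7932 → same result.)

I ≈ 10.3 mA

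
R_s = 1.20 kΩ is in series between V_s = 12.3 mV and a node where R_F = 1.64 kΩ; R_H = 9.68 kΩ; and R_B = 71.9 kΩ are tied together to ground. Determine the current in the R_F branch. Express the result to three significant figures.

Combine the parallel branches: R_p = (1/1.64 + 1/9.68 + 1/71.9)⁻¹ = 1.376 kΩ.
V_A = 12.3 × 1.376/2.576 = 6.569 mV.
I(R_F) = V_A / R_F = 6.569/1.64 = 4.006 µA.

I ≈ 4.01 µA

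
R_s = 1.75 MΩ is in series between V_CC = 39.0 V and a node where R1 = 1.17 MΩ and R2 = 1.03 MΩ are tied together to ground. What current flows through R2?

Equivalent of the parallel group: R_p = 0.5478 MΩ.
Node voltage V_A = V_CC · R_p/(R_s + R_p) = 39.0 × 0.2384 = 9.297 V.
Branch current I = V_A/R2 = 9.297/1.03 = 9.027 µA.
(Check via current divider: I_total = 16.97 µA; share G_k/ΣG = 0.5318 → same result.)

I ≈ 9.03 µA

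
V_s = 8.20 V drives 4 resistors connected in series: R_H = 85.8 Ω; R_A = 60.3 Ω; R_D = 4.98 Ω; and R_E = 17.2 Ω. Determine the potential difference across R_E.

V ≈ 0.838 V

Total series resistance ΣR = 85.8 + 60.3 + 4.98 + 17.2 = 168.3 Ω.
Voltage divider: V = V_s · (17.20 / 168.3) = 8.20 × 0.1022 = 0.8381 V.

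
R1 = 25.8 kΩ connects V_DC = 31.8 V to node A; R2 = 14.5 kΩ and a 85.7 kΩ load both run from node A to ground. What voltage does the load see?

The load sits in parallel with R2, giving an effective lower resistance R2' = R2·R_L/(R2+R_L) = 12.40 kΩ.
Voltage divider with the loaded lower leg: V_out = 31.8 × 12.40/(25.8 + 12.40) = 31.8 × 0.3246 = 10.32 V.
(Unloaded it would be 11.4 V; the load pulls it down.)

V_out ≈ 10.3 V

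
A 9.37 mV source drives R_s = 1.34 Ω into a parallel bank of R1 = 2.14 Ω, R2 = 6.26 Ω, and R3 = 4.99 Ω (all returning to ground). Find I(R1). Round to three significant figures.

Equivalent of the parallel group: R_p = 1.209 Ω.
Node voltage V_A = V_in · R_p/(R_s + R_p) = 9.37 × 0.4742 = 4.443 mV.
I(R1) = V_A / R1 = 4.443/2.14 = 2.076 mA.

I ≈ 2.08 mA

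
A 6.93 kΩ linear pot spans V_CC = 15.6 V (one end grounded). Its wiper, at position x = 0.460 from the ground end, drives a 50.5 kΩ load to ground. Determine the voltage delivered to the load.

V_out ≈ 6.94 V

Split the track: R_lower = x·R_p = 3.188 kΩ, R_upper = (1−x)·R_p = 3.742 kΩ.
Lower segment in parallel with the load: 3.188 ‖ 50.5 = 2.999 kΩ.
Then V_out = V_CC · 2.999/(3.742 + 2.999) = 6.939 V.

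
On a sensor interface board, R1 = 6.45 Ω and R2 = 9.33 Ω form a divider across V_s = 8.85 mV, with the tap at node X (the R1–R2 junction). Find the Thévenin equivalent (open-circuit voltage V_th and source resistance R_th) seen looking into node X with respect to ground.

V_th ≈ 5.23 mV, R_th ≈ 3.81 Ω

Open-circuit (no load on X): V_th = V_s · R2/(R1 + R2) = 8.85 × 9.33/(6.450 + 9.33) = 5.233 mV.
With V_s suppressed (replaced by a short), R_th = R1 ‖ R2 = (6.450 × 9.33)/(6.450 + 9.33) = 3.814 Ω.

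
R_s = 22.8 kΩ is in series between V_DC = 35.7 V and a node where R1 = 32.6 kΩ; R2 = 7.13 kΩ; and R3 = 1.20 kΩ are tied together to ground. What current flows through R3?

I ≈ 1.24 mA

Parallel bank: R_p = 1/(1/32.6 + 1/7.13 + 1/1.20) = 0.9958 kΩ.
Node voltage V_A = V_DC · R_p/(R_s + R_p) = 35.7 × 0.04185 = 1.494 V.
I(R3) = V_A / R3 = 1.494/1.20 = 1.245 mA.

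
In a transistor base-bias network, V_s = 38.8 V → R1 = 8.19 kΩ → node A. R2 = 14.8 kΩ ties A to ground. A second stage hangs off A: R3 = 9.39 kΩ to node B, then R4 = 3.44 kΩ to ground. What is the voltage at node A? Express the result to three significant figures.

Node A sees R2 in parallel with the series input of stage 2, R3 + R4 = 12.83 kΩ.
Effective lower resistance at A: R2 ‖ 12.83 = 6.872 kΩ.
V_A = 38.8 × 6.872/(8.19 + 6.872) = 17.70 V.

V_A ≈ 17.7 V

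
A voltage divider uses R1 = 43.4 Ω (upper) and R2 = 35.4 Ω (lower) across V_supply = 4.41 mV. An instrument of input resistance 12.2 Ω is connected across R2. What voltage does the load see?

V_out ≈ 0.763 mV

First combine the lower leg with the load: R2 ‖ R_L = 9.073 Ω.
Then V_out = V_supply · R2'/(R1 + R2') = 4.41 × 9.073/52.47 = 0.7625 mV.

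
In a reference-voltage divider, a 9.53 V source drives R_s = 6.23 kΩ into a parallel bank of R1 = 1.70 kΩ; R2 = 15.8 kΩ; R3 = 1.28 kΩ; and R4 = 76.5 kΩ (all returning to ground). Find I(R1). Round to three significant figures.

Equivalent of the parallel group: R_p = 0.6916 kΩ.
V_A = 9.53 × 0.6916/6.922 = 0.9523 V.
I(R1) = V_A / R1 = 0.9523/1.70 = 0.5602 mA.
(Equivalently: I_total = 1.377 mA, then current-divider fraction G_k/ΣG = 0.4068.)

I ≈ 0.560 mA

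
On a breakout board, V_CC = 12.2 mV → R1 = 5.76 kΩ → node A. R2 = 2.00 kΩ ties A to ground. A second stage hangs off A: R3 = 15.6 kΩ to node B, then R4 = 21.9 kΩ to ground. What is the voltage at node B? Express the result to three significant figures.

Looking into the second stage from A: R3 + R4 = 37.50 kΩ appears in parallel with R2.
Effective lower resistance at A: R2 ‖ 37.50 = 1.899 kΩ.
V_A = 12.2 × 1.899/(5.76 + 1.899) = 3.025 mV.
Then the unloaded second divider: V_B = V_A × R4/(R3+R4) = 3.025 × 0.5840 = 1.766 mV.

V_B ≈ 1.77 mV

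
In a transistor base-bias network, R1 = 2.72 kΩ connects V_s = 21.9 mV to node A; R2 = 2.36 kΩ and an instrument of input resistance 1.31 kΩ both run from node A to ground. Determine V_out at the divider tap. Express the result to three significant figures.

V_out ≈ 5.18 mV

First combine the lower leg with the load: R2 ‖ R_L = 0.8424 kΩ.
Now apply the divider: V_out = 21.9 × 0.2365 = 5.179 mV.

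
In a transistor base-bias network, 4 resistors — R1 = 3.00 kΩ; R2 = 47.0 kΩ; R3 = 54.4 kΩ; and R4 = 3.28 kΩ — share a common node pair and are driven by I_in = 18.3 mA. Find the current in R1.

Total conductance ΣG = 1/3.00 + 1/47.0 + 1/54.4 + 1/3.28 = 0.6779 (units of 1/kΩ).
Current divider: I(R1) = I_in · G_k/ΣG = 18.3 × (0.3333/0.6779) = 18.3 × 0.4917 = 8.999 mA.

I ≈ 9.00 mA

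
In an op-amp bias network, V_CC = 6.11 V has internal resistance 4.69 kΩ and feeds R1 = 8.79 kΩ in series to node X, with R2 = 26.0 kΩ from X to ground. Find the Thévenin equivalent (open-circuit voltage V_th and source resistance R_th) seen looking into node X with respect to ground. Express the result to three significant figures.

V_th ≈ 4.02 V, R_th ≈ 8.88 kΩ

R1' = 4.69 + 8.79 = 13.48 kΩ (source resistance + R1).
With X open, the divider is unloaded: V_th = 6.11 × 26.0/39.48 = 4.024 V.
With V_CC suppressed (replaced by a short), R_th = R1' ‖ R2 = (13.48 × 26.0)/(13.48 + 26.0) = 8.877 kΩ.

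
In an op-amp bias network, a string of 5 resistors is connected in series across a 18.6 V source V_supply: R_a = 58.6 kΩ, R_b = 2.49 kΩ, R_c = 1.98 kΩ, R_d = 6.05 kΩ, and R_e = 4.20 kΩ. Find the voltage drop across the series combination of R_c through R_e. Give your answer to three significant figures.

V ≈ 3.10 V

ΣR = 58.6 + 2.49 + 1.98 + 6.05 + 4.20 = 73.32 kΩ.
R_{R_c..R_e} = 1.98 + 6.05 + 4.20 = 12.23 kΩ.
Voltage divider: V = V_supply · (12.23 / 73.32) = 18.6 × 0.1668 = 3.103 V.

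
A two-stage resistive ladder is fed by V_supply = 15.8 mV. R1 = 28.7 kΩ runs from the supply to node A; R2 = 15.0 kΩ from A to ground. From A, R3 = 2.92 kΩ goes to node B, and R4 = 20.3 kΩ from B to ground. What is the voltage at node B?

The second stage (R3 + R4 = 23.22 kΩ) loads node A in parallel with R2.
R2 ‖ (R3+R4) = 9.113 kΩ.
First divider: V_A = V_supply · 9.113/(28.7 + 9.113) = 3.808 mV.
V_B = V_A × 0.8742 = 3.329 mV.

V_B ≈ 3.33 mV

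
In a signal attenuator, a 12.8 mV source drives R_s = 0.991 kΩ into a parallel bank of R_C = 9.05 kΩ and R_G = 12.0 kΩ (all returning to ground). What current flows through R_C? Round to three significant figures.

I ≈ 1.19 µA

Combine the parallel branches: R_p = (1/9.05 + 1/12.0)⁻¹ = 5.159 kΩ.
V_A by voltage divider: V_A = 12.8 × 5.159/(0.991 + 5.159) = 10.74 mV.
I(R_C) = V_A / R_C = 10.74/9.05 = 1.186 µA.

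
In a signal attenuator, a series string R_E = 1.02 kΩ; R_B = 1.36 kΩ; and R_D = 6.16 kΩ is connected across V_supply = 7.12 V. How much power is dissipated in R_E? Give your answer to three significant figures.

The common current is I = 7.12/8.540 = 0.8337 mA.
P(R_E) = I²·R_E = (0.8337)² × 1.02 = 0.7090 mW.

P ≈ 0.709 mW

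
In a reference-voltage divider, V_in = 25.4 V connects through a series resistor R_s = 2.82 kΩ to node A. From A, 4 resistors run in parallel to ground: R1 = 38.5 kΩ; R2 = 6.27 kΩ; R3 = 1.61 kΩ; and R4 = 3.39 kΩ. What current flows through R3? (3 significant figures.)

I ≈ 3.84 mA

Combine the parallel branches: R_p = (1/38.5 + 1/6.27 + 1/1.61 + 1/3.39)⁻¹ = 0.9078 kΩ.
V_A by voltage divider: V_A = 25.4 × 0.9078/(2.82 + 0.9078) = 6.185 V.
Branch current I = V_A/R3 = 6.185/1.61 = 3.842 mA.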